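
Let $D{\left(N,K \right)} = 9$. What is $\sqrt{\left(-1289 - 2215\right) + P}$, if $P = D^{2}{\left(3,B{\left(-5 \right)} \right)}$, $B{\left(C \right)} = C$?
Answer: $i \sqrt{3423} \approx 58.506 i$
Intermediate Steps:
$P = 81$ ($P = 9^{2} = 81$)
$\sqrt{\left(-1289 - 2215\right) + P} = \sqrt{\left(-1289 - 2215\right) + 81} = \sqrt{-3504 + 81} = \sqrt{-3423} = i \sqrt{3423}$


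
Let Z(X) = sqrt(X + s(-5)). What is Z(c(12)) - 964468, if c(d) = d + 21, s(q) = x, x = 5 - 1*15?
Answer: -964468 + sqrt(23) ≈ -9.6446e+5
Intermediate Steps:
x = -10 (x = 5 - 15 = -10)
s(q) = -10
c(d) = 21 + d
Z(X) = sqrt(-10 + X) (Z(X) = sqrt(X - 10) = sqrt(-10 + X))
Z(c(12)) - 964468 = sqrt(-10 + (21 + 12)) - 964468 = sqrt(-10 + 33) - 964468 = sqrt(23) - 964468 = -964468 + sqrt(23)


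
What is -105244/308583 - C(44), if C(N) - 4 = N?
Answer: -14917228/308583 ≈ -48.341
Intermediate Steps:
C(N) = 4 + N
-105244/308583 - C(44) = -105244/308583 - (4 + 44) = -105244*1/308583 - 1*48 = -105244/308583 - 48 = -14917228/308583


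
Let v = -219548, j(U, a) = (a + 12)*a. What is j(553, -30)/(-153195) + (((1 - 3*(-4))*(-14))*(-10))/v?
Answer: -946121/80080133 ≈ -0.011815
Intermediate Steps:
j(U, a) = a*(12 + a) (j(U, a) = (12 + a)*a = a*(12 + a))
j(553, -30)/(-153195) + (((1 - 3*(-4))*(-14))*(-10))/v = -30*(12 - 30)/(-153195) + (((1 - 3*(-4))*(-14))*(-10))/(-219548) = -30*(-18)*(-1/153195) + (((1 + 12)*(-14))*(-10))*(-1/219548) = 540*(-1/153195) + ((13*(-14))*(-10))*(-1/219548) = -36/10213 - 182*(-10)*(-1/219548) = -36/10213 + 1820*(-1/219548) = -36/10213 - 65/7841 = -946121/80080133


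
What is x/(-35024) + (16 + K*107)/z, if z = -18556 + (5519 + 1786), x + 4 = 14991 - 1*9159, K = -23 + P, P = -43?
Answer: 45302069/98513756 ≈ 0.45986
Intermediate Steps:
K = -66 (K = -23 - 43 = -66)
x = 5828 (x = -4 + (14991 - 1*9159) = -4 + (14991 - 9159) = -4 + 5832 = 5828)
z = -11251 (z = -18556 + 7305 = -11251)
x/(-35024) + (16 + K*107)/z = 5828/(-35024) + (16 - 66*107)/(-11251) = 5828*(-1/35024) + (16 - 7062)*(-1/11251) = -1457/8756 - 7046*(-1/11251) = -1457/8756 + 7046/11251 = 45302069/98513756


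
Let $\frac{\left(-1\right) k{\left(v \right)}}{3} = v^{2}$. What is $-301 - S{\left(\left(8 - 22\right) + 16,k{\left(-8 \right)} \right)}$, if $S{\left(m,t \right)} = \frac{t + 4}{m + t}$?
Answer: $- \frac{28689}{95} \approx -301.99$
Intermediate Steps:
$k{\left(v \right)} = - 3 v^{2}$
$S{\left(m,t \right)} = \frac{4 + t}{m + t}$
$-301 - S{\left(\left(8 - 22\right) + 16,k{\left(-8 \right)} \right)} = -301 - \frac{4 - 3 \left(-8\right)^{2}}{\left(\left(8 - 22\right) + 16\right) - 3 \left(-8\right)^{2}} = -301 - \frac{4 - 192}{\left(-14 + 16\right) - 192} = -301 - \frac{4 - 192}{2 - 192} = -301 - \frac{1}{-190} \left(-188\right) = -301 - \left(- \frac{1}{190}\right) \left(-188\right) = -301 - \frac{94}{95} = - \frac{28689}{95}$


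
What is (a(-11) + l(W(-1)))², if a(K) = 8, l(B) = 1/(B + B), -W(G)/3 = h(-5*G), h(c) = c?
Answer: 57121/900 ≈ 63.468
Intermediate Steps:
W(G) = 15*G (W(G) = -(-15)*G = 15*G)
l(B) = 1/(2*B)
(a(-11) + l(W(-1)))² = (8 + 1/(2*((15*(-1)))))² = (8 + (½)/(-15))² = (8 + (½)*(-1/15))² = (8 - 1/30)² = (239/30)² = 57121/900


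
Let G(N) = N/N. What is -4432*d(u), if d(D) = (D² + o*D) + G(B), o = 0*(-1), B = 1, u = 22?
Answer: -2149520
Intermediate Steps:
o = 0
G(N) = 1
d(D) = 1 + D² (d(D) = (D² + 0*D) + 1 = (D² + 0) + 1 = D² + 1 = 1 + D²)
-4432*d(u) = -4432*(1 + 22²) = -4432*(1 + 484) = -4432*485 = -2149520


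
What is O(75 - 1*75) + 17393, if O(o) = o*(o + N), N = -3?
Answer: 17393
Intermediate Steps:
O(o) = o*(-3 + o) (O(o) = o*(o - 3) = o*(-3 + o))
O(75 - 1*75) + 17393 = (75 - 1*75)*(-3 + (75 - 1*75)) + 17393 = (75 - 75)*(-3 + (75 - 75)) + 17393 = 0*(-3 + 0) + 17393 = 0*(-3) + 17393 = 0 + 17393 = 17393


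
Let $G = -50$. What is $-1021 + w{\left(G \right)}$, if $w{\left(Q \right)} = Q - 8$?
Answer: $-1079$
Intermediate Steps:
$w{\left(Q \right)} = -8 + Q$ ($w{\left(Q \right)} = Q - 8 = -8 + Q$)
$-1021 + w{\left(G \right)} = -1021 - 58 = -1079$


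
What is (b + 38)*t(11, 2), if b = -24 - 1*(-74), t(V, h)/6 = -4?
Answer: -2112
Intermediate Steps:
t(V, h) = -24 (t(V, h) = 6*(-4) = -24)
b = 50 (b = -24 + 74 = 50)
(b + 38)*t(11, 2) = (50 + 38)*(-24) = 88*(-24) = -2112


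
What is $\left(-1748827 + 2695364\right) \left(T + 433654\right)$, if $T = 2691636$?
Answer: $2958202620730$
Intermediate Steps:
$\left(-1748827 + 2695364\right) \left(T + 433654\right) = \left(-1748827 + 2695364\right) \left(2691636 + 433654\right) = 946537 \cdot 3125290 = 2958202620730$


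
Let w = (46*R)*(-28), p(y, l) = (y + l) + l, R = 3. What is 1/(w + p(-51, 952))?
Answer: -1/2011 ≈ -0.00049726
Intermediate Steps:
p(y, l) = y + 2*l (p(y, l) = (l + y) + l = y + 2*l)
w = -3864 (w = (46*3)*(-28) = 138*(-28) = -3864)
1/(w + p(-51, 952)) = 1/(-3864 + (-51 + 2*952)) = 1/(-3864 + (-51 + 1904)) = 1/(-3864 + 1853) = 1/(-2011) = -1/2011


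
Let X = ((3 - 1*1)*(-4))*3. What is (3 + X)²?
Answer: 441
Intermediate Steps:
X = -24 (X = ((3 - 1)*(-4))*3 = (2*(-4))*3 = -8*3 = -24)
(3 + X)² = (3 - 24)² = (-21)² = 441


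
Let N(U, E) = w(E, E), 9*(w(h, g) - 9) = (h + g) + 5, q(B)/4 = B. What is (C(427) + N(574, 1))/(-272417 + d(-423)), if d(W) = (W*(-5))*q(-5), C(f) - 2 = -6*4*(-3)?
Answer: -58/217881 ≈ -0.00026620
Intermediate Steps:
C(f) = 74 (C(f) = 2 - 6*4*(-3) = 2 - 24*(-3) = 2 + 72 = 74)
q(B) = 4*B
w(h, g) = 86/9 + g/9 + h/9 (w(h, g) = 9 + ((h + g) + 5)/9 = 9 + ((g + h) + 5)/9 = 9 + (5 + g + h)/9 = 9 + (5/9 + g/9 + h/9) = 86/9 + g/9 + h/9)
d(W) = 100*W (d(W) = (W*(-5))*(4*(-5)) = -5*W*(-20) = 100*W)
N(U, E) = 86/9 + 2*E/9 (N(U, E) = 86/9 + E/9 + E/9 = 86/9 + 2*E/9)
(C(427) + N(574, 1))/(-272417 + d(-423)) = (74 + (86/9 + (2/9)*1))/(-272417 + 100*(-423)) = (74 + (86/9 + 2/9))/(-272417 - 42300) = (74 + 88/9)/(-314717) = (754/9)*(-1/314717) = -58/217881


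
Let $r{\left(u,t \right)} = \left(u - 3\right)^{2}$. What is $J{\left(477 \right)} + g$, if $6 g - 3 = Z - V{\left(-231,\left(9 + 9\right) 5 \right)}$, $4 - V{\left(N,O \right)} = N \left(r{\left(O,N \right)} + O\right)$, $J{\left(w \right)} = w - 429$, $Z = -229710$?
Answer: $- \frac{999326}{3} \approx -3.3311 \cdot 10^{5}$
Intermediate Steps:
$r{\left(u,t \right)} = \left(-3 + u\right)^{2}$
$J{\left(w \right)} = -429 + w$
$V{\left(N,O \right)} = 4 - N \left(O + \left(-3 + O\right)^{2}\right)$ ($V{\left(N,O \right)} = 4 - N \left(\left(-3 + O\right)^{2} + O\right) = 4 - N \left(O + \left(-3 + O\right)^{2}\right)$)
$g = - \frac{999470}{3}$ ($g = \frac{1}{2} + \frac{-229710 - \left(4 - - 231 \left(9 + 9\right) 5 - - 231 \left(-3 + \left(9 + 9\right) 5\right)^{2}\right)}{6} = \frac{1}{2} + \frac{-229710 - \left(4 - - 231 \cdot 18 \cdot 5 - - 231 \left(-3 + 18 \cdot 5\right)^{2}\right)}{6} = \frac{1}{2} + \frac{-229710 - \left(4 - \left(-231\right) 90 - - 231 \left(-3 + 90\right)^{2}\right)}{6} = \frac{1}{2} + \frac{-229710 - \left(4 + 20790 - - 231 \cdot 87^{2}\right)}{6} = \frac{1}{2} + \frac{-229710 - \left(4 + 20790 - \left(-231\right) 7569\right)}{6} = \frac{1}{2} + \frac{-229710 - \left(4 + 20790 + 1748439\right)}{6} = \frac{1}{2} + \frac{-229710 - 1769233}{6} = \frac{1}{2} + \frac{1}{6} \left(-1998943\right) = \frac{1}{2} - \frac{1998943}{6} = - \frac{999470}{3} \approx -3.3316 \cdot 10^{5}$)
$J{\left(477 \right)} + g = \left(-429 + 477\right) - \frac{999470}{3} = 48 - \frac{999470}{3} = - \frac{999326}{3}$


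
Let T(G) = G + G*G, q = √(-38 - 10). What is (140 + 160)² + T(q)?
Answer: 89952 + 4*I*√3 ≈ 89952.0 + 6.9282*I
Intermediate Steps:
q = 4*I*√3 (q = √(-48) = 4*I*√3 ≈ 6.9282*I)
T(G) = G + G²
(140 + 160)² + T(q) = (140 + 160)² + (4*I*√3)*(1 + 4*I*√3) = 300² + 4*I*√3*(1 + 4*I*√3) = 90000 + 4*I*√3*(1 + 4*I*√3)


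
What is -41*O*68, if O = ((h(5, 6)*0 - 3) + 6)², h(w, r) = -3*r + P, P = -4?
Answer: -25092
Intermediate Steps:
h(w, r) = -4 - 3*r (h(w, r) = -3*r - 4 = -4 - 3*r)
O = 9 (O = (((-4 - 3*6)*0 - 3) + 6)² = (((-4 - 18)*0 - 3) + 6)² = ((-22*0 - 3) + 6)² = ((0 - 3) + 6)² = (-3 + 6)² = 3² = 9)
-41*O*68 = -41*9*68 = -369*68 = -25092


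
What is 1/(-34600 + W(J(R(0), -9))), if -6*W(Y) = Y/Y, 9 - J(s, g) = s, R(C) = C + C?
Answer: -6/207601 ≈ -2.8902e-5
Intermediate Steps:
R(C) = 2*C
J(s, g) = 9 - s
W(Y) = -1/6 (W(Y) = -Y/(6*Y) = -1/6*1 = -1/6)
1/(-34600 + W(J(R(0), -9))) = 1/(-34600 - 1/6) = 1/(-207601/6) = -6/207601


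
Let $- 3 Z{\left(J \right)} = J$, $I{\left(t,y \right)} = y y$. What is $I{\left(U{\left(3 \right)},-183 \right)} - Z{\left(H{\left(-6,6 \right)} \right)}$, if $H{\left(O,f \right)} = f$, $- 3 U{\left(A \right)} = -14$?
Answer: $33491$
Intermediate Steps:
$U{\left(A \right)} = \frac{14}{3}$ ($U{\left(A \right)} = \left(- \frac{1}{3}\right) \left(-14\right) = \frac{14}{3}$)
$I{\left(t,y \right)} = y^{2}$
$Z{\left(J \right)} = - \frac{J}{3}$
$I{\left(U{\left(3 \right)},-183 \right)} - Z{\left(H{\left(-6,6 \right)} \right)} = \left(-183\right)^{2} - \left(- \frac{1}{3}\right) 6 = 33489 - -2 = 33489 + 2 = 33491$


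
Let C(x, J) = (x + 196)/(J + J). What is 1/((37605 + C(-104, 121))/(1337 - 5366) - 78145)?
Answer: -487509/38100941056 ≈ -1.2795e-5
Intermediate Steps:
C(x, J) = (196 + x)/(2*J) (C(x, J) = (196 + x)/((2*J)) = (196 + x)*(1/(2*J)) = (196 + x)/(2*J))
1/((37605 + C(-104, 121))/(1337 - 5366) - 78145) = 1/((37605 + (1/2)*(196 - 104)/121)/(1337 - 5366) - 78145) = 1/((37605 + (1/2)*(1/121)*92)/(-4029) - 78145) = 1/((37605 + 46/121)*(-1/4029) - 78145) = 1/((4550251/121)*(-1/4029) - 78145) = 1/(-4550251/487509 - 78145) = 1/(-38100941056/487509) = -487509/38100941056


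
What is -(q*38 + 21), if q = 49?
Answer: -1883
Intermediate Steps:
-(q*38 + 21) = -(49*38 + 21) = -(1862 + 21) = -1*1883 = -1883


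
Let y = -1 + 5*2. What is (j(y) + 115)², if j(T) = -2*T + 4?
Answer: 10201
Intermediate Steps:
y = 9 (y = -1 + 10 = 9)
j(T) = 4 - 2*T
(j(y) + 115)² = ((4 - 2*9) + 115)² = ((4 - 18) + 115)² = (-14 + 115)² = 101² = 10201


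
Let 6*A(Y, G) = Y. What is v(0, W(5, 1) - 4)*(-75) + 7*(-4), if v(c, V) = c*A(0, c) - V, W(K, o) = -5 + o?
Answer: -628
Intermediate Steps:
A(Y, G) = Y/6
v(c, V) = -V (v(c, V) = c*((⅙)*0) - V = c*0 - V = 0 - V = -V)
v(0, W(5, 1) - 4)*(-75) + 7*(-4) = -((-5 + 1) - 4)*(-75) + 7*(-4) = -(-4 - 4)*(-75) - 28 = -1*(-8)*(-75) - 28 = 8*(-75) - 28 = -600 - 28 = -628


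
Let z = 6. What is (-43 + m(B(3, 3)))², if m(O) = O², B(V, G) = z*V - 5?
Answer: 15876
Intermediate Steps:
B(V, G) = -5 + 6*V (B(V, G) = 6*V - 5 = -5 + 6*V)
(-43 + m(B(3, 3)))² = (-43 + (-5 + 6*3)²)² = (-43 + (-5 + 18)²)² = (-43 + 13²)² = (-43 + 169)² = 126² = 15876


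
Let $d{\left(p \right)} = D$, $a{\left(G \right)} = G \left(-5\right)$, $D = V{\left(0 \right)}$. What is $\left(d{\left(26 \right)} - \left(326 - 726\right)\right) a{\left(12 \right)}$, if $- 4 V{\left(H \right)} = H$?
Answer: $-24000$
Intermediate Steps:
$V{\left(H \right)} = - \frac{H}{4}$
$D = 0$ ($D = \left(- \frac{1}{4}\right) 0 = 0$)
$a{\left(G \right)} = - 5 G$
$d{\left(p \right)} = 0$
$\left(d{\left(26 \right)} - \left(326 - 726\right)\right) a{\left(12 \right)} = \left(0 - \left(326 - 726\right)\right) \left(\left(-5\right) 12\right) = \left(0 - \left(326 - 726\right)\right) \left(-60\right) = \left(0 - -400\right) \left(-60\right) = \left(0 + 400\right) \left(-60\right) = 400 \left(-60\right) = -24000$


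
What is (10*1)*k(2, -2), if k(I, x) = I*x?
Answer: -40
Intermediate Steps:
(10*1)*k(2, -2) = (10*1)*(2*(-2)) = 10*(-4) = -40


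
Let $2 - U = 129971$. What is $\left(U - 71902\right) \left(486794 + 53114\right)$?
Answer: $-108991767868$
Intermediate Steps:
$U = -129969$ ($U = 2 - 129971 = -129969$)
$\left(U - 71902\right) \left(486794 + 53114\right) = \left(-129969 - 71902\right) \left(486794 + 53114\right) = \left(-201871\right) 539908 = -108991767868$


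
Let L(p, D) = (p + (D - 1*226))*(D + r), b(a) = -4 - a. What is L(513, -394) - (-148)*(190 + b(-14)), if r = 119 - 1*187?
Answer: 79034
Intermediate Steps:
r = -68 (r = 119 - 187 = -68)
L(p, D) = (-68 + D)*(-226 + D + p) (L(p, D) = (p + (D - 1*226))*(D - 68) = (p + (D - 226))*(-68 + D) = (p + (-226 + D))*(-68 + D) = (-226 + D + p)*(-68 + D) = (-68 + D)*(-226 + D + p))
L(513, -394) - (-148)*(190 + b(-14)) = (15368 + (-394)² - 294*(-394) - 68*513 - 394*513) - (-148)*(190 + (-4 - 1*(-14))) = (15368 + 155236 + 115836 - 34884 - 202122) - (-148)*(190 + (-4 + 14)) = 49434 - (-148)*(190 + 10) = 49434 - (-148)*200 = 49434 - 1*(-29600) = 49434 + 29600 = 79034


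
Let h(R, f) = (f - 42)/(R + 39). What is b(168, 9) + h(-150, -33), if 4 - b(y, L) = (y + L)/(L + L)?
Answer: -1145/222 ≈ -5.1577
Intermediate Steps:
h(R, f) = (-42 + f)/(39 + R)
b(y, L) = 4 - (L + y)/(2*L) (b(y, L) = 4 - (y + L)/(L + L) = 4 - (L + y)/(2*L))
b(168, 9) + h(-150, -33) = (½)*(-1*168 + 7*9)/9 + (-42 - 33)/(39 - 150) = (½)*(⅑)*(-168 + 63) - 75/(-111) = (½)*(⅑)*(-105) - 1/111*(-75) = -35/6 + 25/37 = -1145/222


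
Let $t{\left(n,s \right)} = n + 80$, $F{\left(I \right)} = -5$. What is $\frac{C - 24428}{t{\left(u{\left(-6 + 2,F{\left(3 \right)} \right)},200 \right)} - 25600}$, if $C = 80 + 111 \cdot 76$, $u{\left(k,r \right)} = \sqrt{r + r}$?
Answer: $\frac{40607424}{65127041} + \frac{7956 i \sqrt{10}}{325635205} \approx 0.62351 + 7.7262 \cdot 10^{-5} i$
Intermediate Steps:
$u{\left(k,r \right)} = \sqrt{2} \sqrt{r}$ ($u{\left(k,r \right)} = \sqrt{2 r} = \sqrt{2} \sqrt{r}$)
$t{\left(n,s \right)} = 80 + n$
$C = 8516$ ($C = 80 + 8436 = 8516$)
$\frac{C - 24428}{t{\left(u{\left(-6 + 2,F{\left(3 \right)} \right)},200 \right)} - 25600} = \frac{8516 - 24428}{\left(80 + \sqrt{2} \sqrt{-5}\right) - 25600} = - \frac{15912}{\left(80 + \sqrt{2} i \sqrt{5}\right) - 25600} = - \frac{15912}{\left(80 + i \sqrt{10}\right) - 25600} = - \frac{15912}{-25520 + i \sqrt{10}}$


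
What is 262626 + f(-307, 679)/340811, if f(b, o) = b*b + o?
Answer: 89505924614/340811 ≈ 2.6263e+5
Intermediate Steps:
f(b, o) = o + b² (f(b, o) = b² + o = o + b²)
262626 + f(-307, 679)/340811 = 262626 + (679 + (-307)²)/340811 = 262626 + (679 + 94249)*(1/340811) = 262626 + 94928*(1/340811) = 262626 + 94928/340811 = 89505924614/340811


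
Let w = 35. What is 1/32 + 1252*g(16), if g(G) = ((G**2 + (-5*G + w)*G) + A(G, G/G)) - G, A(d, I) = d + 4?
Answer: -18429439/32 ≈ -5.7592e+5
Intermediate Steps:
A(d, I) = 4 + d
g(G) = 4 + G**2 + G*(35 - 5*G) (g(G) = ((G**2 + (-5*G + 35)*G) + (4 + G)) - G = ((G**2 + (35 - 5*G)*G) + (4 + G)) - G = ((G**2 + G*(35 - 5*G)) + (4 + G)) - G = (4 + G + G**2 + G*(35 - 5*G)) - G = 4 + G**2 + G*(35 - 5*G))
1/32 + 1252*g(16) = 1/32 + 1252*(4 - 4*16**2 + 35*16) = 1/32 + 1252*(4 - 4*256 + 560) = 1/32 + 1252*(4 - 1024 + 560) = 1/32 + 1252*(-460) = 1/32 - 575920 = -18429439/32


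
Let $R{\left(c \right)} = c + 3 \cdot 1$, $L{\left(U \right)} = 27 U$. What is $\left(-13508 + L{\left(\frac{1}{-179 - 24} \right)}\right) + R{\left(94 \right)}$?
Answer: $- \frac{2722460}{203} \approx -13411.0$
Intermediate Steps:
$R{\left(c \right)} = 3 + c$ ($R{\left(c \right)} = c + 3 = 3 + c$)
$\left(-13508 + L{\left(\frac{1}{-179 - 24} \right)}\right) + R{\left(94 \right)} = \left(-13508 + \frac{27}{-179 - 24}\right) + \left(3 + 94\right) = \left(-13508 + \frac{27}{-203}\right) + 97 = \left(-13508 + 27 \left(- \frac{1}{203}\right)\right) + 97 = \left(-13508 - \frac{27}{203}\right) + 97 = - \frac{2742151}{203} + 97 = - \frac{2722460}{203}$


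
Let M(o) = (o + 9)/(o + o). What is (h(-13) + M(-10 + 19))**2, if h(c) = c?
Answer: 144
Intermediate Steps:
M(o) = (9 + o)/(2*o) (M(o) = (9 + o)/((2*o)) = (9 + o)*(1/(2*o)) = (9 + o)/(2*o))
(h(-13) + M(-10 + 19))**2 = (-13 + (9 + (-10 + 19))/(2*(-10 + 19)))**2 = (-13 + (1/2)*(9 + 9)/9)**2 = (-13 + (1/2)*(1/9)*18)**2 = (-13 + 1)**2 = (-12)**2 = 144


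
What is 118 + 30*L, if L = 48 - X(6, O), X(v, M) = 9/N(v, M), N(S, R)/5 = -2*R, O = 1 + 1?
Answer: 3143/2 ≈ 1571.5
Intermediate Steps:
O = 2
N(S, R) = -10*R (N(S, R) = 5*(-2*R) = -10*R)
X(v, M) = -9/(10*M) (X(v, M) = 9/((-10*M)) = 9*(-1/(10*M)) = -9/(10*M))
L = 969/20 (L = 48 - (-9)/(10*2) = 48 - 1*(-9/20) = 48 + 9/20 = 969/20 ≈ 48.450)
118 + 30*L = 118 + 30*(969/20) = 118 + 2907/2 = 3143/2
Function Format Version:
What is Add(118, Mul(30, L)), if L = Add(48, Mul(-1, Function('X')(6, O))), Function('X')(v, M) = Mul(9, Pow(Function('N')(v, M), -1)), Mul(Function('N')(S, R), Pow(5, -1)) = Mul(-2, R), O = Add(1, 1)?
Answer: Rational(3143, 2) ≈ 1571.5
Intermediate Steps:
O = 2
Function('N')(S, R) = Mul(-10, R) (Function('N')(S, R) = Mul(5, Mul(-2, R)) = Mul(-10, R))
Function('X')(v, M) = Mul(Rational(-9, 10), Pow(M, -1)) (Function('X')(v, M) = Mul(9, Pow(Mul(-10, M), -1)) = Mul(9, Mul(Rational(-1, 10), Pow(M, -1))) = Mul(Rational(-9, 10), Pow(M, -1)))
L = Rational(969, 20) (L = Add(48, Mul(-1, Mul(Rational(-9, 10), Pow(2, -1)))) = Add(48, Mul(-1, Mul(Rational(-9, 10), Rational(1, 2)))) = Add(48, Mul(-1, Rational(-9, 20))) = Add(48, Rational(9, 20)) = Rational(969, 20) ≈ 48.450)
Add(118, Mul(30, L)) = Add(118, Mul(30, Rational(969, 20))) = Add(118, Rational(2907, 2)) = Rational(3143, 2)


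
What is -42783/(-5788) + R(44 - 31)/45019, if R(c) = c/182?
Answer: 13482338033/1823989804 ≈ 7.3917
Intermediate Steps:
R(c) = c/182 (R(c) = c*(1/182) = c/182)
-42783/(-5788) + R(44 - 31)/45019 = -42783/(-5788) + ((44 - 31)/182)/45019 = -42783*(-1/5788) + ((1/182)*13)*(1/45019) = 42783/5788 + (1/14)*(1/45019) = 42783/5788 + 1/630266 = 13482338033/1823989804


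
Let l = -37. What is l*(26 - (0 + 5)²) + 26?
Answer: -11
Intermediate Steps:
l*(26 - (0 + 5)²) + 26 = -37*(26 - (0 + 5)²) + 26 = -37*(26 - 1*5²) + 26 = -37*(26 - 1*25) + 26 = -37*(26 - 25) + 26 = -37*1 + 26 = -37 + 26 = -11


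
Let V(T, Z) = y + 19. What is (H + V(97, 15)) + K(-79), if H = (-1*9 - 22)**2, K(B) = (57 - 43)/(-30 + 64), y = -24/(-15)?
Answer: 83471/85 ≈ 982.01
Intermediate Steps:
y = 8/5 (y = -24*(-1/15) = 8/5 ≈ 1.6000)
K(B) = 7/17 (K(B) = 14/34 = 14*(1/34) = 7/17)
V(T, Z) = 103/5 (V(T, Z) = 8/5 + 19 = 103/5)
H = 961 (H = (-9 - 22)**2 = (-31)**2 = 961)
(H + V(97, 15)) + K(-79) = (961 + 103/5) + 7/17 = 4908/5 + 7/17 = 83471/85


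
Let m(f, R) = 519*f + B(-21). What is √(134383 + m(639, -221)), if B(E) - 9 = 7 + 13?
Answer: √466053 ≈ 682.68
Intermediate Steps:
B(E) = 29 (B(E) = 9 + (7 + 13) = 9 + 20 = 29)
m(f, R) = 29 + 519*f (m(f, R) = 519*f + 29 = 29 + 519*f)
√(134383 + m(639, -221)) = √(134383 + (29 + 519*639)) = √(134383 + (29 + 331641)) = √(134383 + 331670) = √466053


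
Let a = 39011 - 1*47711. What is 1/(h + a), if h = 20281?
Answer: 1/11581 ≈ 8.6348e-5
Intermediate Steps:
a = -8700 (a = 39011 - 47711 = -8700)
1/(h + a) = 1/(20281 - 8700) = 1/11581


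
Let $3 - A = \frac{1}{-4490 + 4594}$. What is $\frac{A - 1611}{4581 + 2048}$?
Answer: $- \frac{167233}{689416} \approx -0.24257$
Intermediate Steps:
$A = \frac{311}{104}$ ($A = 3 - \frac{1}{-4490 + 4594} = 3 - \frac{1}{104} = \frac{311}{104} \approx 2.9904$)
$\frac{A - 1611}{4581 + 2048} = \frac{\frac{311}{104} - 1611}{4581 + 2048} = - \frac{167233}{104 \cdot 6629} = \left(- \frac{167233}{104}\right) \frac{1}{6629} = - \frac{167233}{689416}$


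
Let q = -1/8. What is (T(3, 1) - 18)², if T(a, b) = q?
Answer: 21025/64 ≈ 328.52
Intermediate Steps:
q = -⅛ (q = -1*⅛ = -⅛ ≈ -0.12500)
T(a, b) = -⅛
(T(3, 1) - 18)² = (-⅛ - 18)² = (-145/8)² = 21025/64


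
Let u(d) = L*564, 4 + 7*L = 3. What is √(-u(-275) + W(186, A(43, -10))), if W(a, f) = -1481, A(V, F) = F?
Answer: I*√68621/7 ≈ 37.422*I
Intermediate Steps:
L = -⅐ (L = -4/7 + (⅐)*3 = -4/7 + 3/7 = -⅐ ≈ -0.14286)
u(d) = -564/7 (u(d) = -⅐*564 = -564/7)
√(-u(-275) + W(186, A(43, -10))) = √(-1*(-564/7) - 1481) = √(564/7 - 1481) = √(-9803/7) = I*√68621/7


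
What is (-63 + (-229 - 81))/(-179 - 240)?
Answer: 373/419 ≈ 0.89021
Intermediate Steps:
(-63 + (-229 - 81))/(-179 - 240) = (-63 - 310)/(-419) = -373*(-1/419) = 373/419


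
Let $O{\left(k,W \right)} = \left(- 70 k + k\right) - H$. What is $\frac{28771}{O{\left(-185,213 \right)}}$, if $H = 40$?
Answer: $\frac{28771}{12725} \approx 2.261$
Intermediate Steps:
$O{\left(k,W \right)} = -40 - 69 k$ ($O{\left(k,W \right)} = \left(- 70 k + k\right) - 40 = - 69 k - 40 = -40 - 69 k$)
$\frac{28771}{O{\left(-185,213 \right)}} = \frac{28771}{-40 - -12765} = \frac{28771}{-40 + 12765} = \frac{28771}{12725}$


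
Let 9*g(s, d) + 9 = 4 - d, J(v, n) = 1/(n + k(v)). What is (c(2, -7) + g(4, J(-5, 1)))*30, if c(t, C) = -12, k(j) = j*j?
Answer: -14695/39 ≈ -376.79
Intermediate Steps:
k(j) = j²
J(v, n) = 1/(n + v²)
g(s, d) = -5/9 - d/9 (g(s, d) = -1 + (4 - d)/9 = -1 + (4/9 - d/9) = -5/9 - d/9)
(c(2, -7) + g(4, J(-5, 1)))*30 = (-12 + (-5/9 - 1/(9*(1 + (-5)²))))*30 = (-12 + (-5/9 - 1/(9*(1 + 25))))*30 = (-12 + (-5/9 - ⅑/26))*30 = (-12 + (-5/9 - ⅑*1/26))*30 = (-12 + (-5/9 - 1/234))*30 = (-12 - 131/234)*30 = -2939/234*30 = -14695/39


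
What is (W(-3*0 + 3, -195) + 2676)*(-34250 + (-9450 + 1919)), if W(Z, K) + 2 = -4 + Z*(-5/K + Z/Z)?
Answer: -1451889750/13 ≈ -1.1168e+8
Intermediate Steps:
W(Z, K) = -6 + Z*(1 - 5/K) (W(Z, K) = -2 + (-4 + Z*(-5/K + Z/Z)) = -2 + (-4 + Z*(-5/K + 1)) = -2 + (-4 + Z*(1 - 5/K)) = -6 + Z*(1 - 5/K))
(W(-3*0 + 3, -195) + 2676)*(-34250 + (-9450 + 1919)) = ((-6 + (-3*0 + 3) - 5*(-3*0 + 3)/(-195)) + 2676)*(-34250 + (-9450 + 1919)) = ((-6 + (0 + 3) - 5*(0 + 3)*(-1/195)) + 2676)*(-34250 - 7531) = ((-6 + 3 - 5*3*(-1/195)) + 2676)*(-41781) = ((-6 + 3 + 1/13) + 2676)*(-41781) = (-38/13 + 2676)*(-41781) = (34750/13)*(-41781) = -1451889750/13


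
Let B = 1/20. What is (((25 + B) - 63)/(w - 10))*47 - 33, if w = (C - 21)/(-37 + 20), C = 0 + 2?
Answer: 506781/3020 ≈ 167.81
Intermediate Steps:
C = 2
B = 1/20 ≈ 0.050000
w = 19/17 (w = (2 - 21)/(-37 + 20) = -19/(-17) = -19*(-1/17) = 19/17 ≈ 1.1176)
(((25 + B) - 63)/(w - 10))*47 - 33 = (((25 + 1/20) - 63)/(19/17 - 10))*47 - 33 = ((501/20 - 63)/(-151/17))*47 - 33 = -759/20*(-17/151)*47 - 33 = (12903/3020)*47 - 33 = 606441/3020 - 33 = 506781/3020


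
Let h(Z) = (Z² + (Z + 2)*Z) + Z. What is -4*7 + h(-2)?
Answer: -26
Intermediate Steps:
h(Z) = Z + Z² + Z*(2 + Z) (h(Z) = (Z² + (2 + Z)*Z) + Z = (Z² + Z*(2 + Z)) + Z = Z + Z² + Z*(2 + Z))
-4*7 + h(-2) = -4*7 - 2*(3 + 2*(-2)) = -28 - 2*(3 - 4) = -28 - 2*(-1) = -28 + 2 = -26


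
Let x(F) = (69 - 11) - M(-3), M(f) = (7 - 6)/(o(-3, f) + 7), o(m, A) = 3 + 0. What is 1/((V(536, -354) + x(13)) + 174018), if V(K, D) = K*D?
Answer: -10/156681 ≈ -6.3824e-5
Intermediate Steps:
o(m, A) = 3
M(f) = 1/10 (M(f) = (7 - 6)/(3 + 7) = 1/10)
x(F) = 579/10 (x(F) = (69 - 11) - 1*1/10 = 58 - 1/10 = 579/10)
V(K, D) = D*K
1/((V(536, -354) + x(13)) + 174018) = 1/((-354*536 + 579/10) + 174018) = 1/((-189744 + 579/10) + 174018) = 1/(-1896861/10 + 174018) = 1/(-156681/10) = -10/156681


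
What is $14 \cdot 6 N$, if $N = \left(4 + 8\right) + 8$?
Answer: $1680$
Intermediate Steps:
$N = 20$ ($N = 12 + 8 = 20$)
$14 \cdot 6 N = 14 \cdot 6 \cdot 20 = 84 \cdot 20 = 1680$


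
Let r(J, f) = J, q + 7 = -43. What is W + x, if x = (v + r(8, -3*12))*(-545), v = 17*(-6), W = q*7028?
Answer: -300170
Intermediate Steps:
q = -50 (q = -7 - 43 = -50)
W = -351400 (W = -50*7028 = -351400)
v = -102
x = 51230 (x = (-102 + 8)*(-545) = -94*(-545) = 51230)
W + x = -351400 + 51230 = -300170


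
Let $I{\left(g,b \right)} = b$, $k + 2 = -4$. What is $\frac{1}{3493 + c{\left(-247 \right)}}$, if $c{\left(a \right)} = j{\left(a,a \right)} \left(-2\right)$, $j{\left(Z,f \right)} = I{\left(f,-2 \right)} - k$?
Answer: $\frac{1}{3485} \approx 0.00028694$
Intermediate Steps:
$k = -6$ ($k = -2 - 4 = -6$)
$j{\left(Z,f \right)} = 4$ ($j{\left(Z,f \right)} = -2 - -6 = -2 + 6 = 4$)
$c{\left(a \right)} = -8$ ($c{\left(a \right)} = 4 \left(-2\right) = -8$)
$\frac{1}{3493 + c{\left(-247 \right)}} = \frac{1}{3493 - 8} = \frac{1}{3485}$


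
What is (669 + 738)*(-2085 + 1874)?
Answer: -296877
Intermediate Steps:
(669 + 738)*(-2085 + 1874) = 1407*(-211) = -296877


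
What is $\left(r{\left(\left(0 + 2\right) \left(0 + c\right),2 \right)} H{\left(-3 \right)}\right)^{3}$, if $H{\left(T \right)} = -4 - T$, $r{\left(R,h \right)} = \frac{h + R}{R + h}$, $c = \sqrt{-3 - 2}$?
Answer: $-1$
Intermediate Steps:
$c = i \sqrt{5}$ ($c = \sqrt{-5} = i \sqrt{5} \approx 2.2361 i$)
$r{\left(R,h \right)} = 1$ ($r{\left(R,h \right)} = \frac{R + h}{R + h} = 1$)
$\left(r{\left(\left(0 + 2\right) \left(0 + c\right),2 \right)} H{\left(-3 \right)}\right)^{3} = \left(1 \left(-4 - -3\right)\right)^{3} = \left(1 \left(-4 + 3\right)\right)^{3} = \left(1 \left(-1\right)\right)^{3} = \left(-1\right)^{3} = -1$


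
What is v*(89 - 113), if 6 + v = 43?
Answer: -888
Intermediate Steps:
v = 37 (v = -6 + 43 = 37)
v*(89 - 113) = 37*(89 - 113) = 37*(-24) = -888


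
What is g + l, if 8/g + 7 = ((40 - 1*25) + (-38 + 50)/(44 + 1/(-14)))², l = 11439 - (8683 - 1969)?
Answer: 22465147525/4754493 ≈ 4725.0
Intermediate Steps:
l = 4725 (l = 11439 - 1*6714 = 11439 - 6714 = 4725)
g = 168100/4754493 (g = 8/(-7 + ((40 - 1*25) + (-38 + 50)/(44 + 1/(-14)))²) = 8/(-7 + ((40 - 25) + 12/(44 - 1/14))²) = 8/(-7 + (15 + 12/(615/14))²) = 8/(-7 + (15 + 12*(14/615))²) = 8/(-7 + (15 + 56/205)²) = 8/(-7 + (3131/205)²) = 8/(-7 + 9803161/42025) = 8/(9508986/42025) = 8*(42025/9508986) = 168100/4754493 ≈ 0.035356)
g + l = 168100/4754493 + 4725 = 22465147525/4754493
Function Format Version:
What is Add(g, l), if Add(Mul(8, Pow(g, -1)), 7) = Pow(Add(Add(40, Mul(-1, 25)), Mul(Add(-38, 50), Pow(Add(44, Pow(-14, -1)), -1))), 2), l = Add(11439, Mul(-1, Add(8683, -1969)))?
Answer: Rational(22465147525, 4754493) ≈ 4725.0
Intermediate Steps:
l = 4725 (l = Add(11439, Mul(-1, 6714)) = Add(11439, -6714) = 4725)
g = Rational(168100, 4754493) (g = Mul(8, Pow(Add(-7, Pow(Add(Add(40, Mul(-1, 25)), Mul(Add(-38, 50), Pow(Add(44, Pow(-14, -1)), -1))), 2)), -1)) = Mul(8, Pow(Add(-7, Pow(Add(Add(40, -25), Mul(12, Pow(Add(44, Rational(-1, 14)), -1))), 2)), -1)) = Mul(8, Pow(Add(-7, Pow(Add(15, Mul(12, Pow(Rational(615, 14), -1))), 2)), -1)) = Mul(8, Pow(Add(-7, Pow(Add(15, Mul(12, Rational(14, 615))), 2)), -1)) = Mul(8, Pow(Add(-7, Pow(Add(15, Rational(56, 205)), 2)), -1)) = Mul(8, Pow(Add(-7, Pow(Rational(3131, 205), 2)), -1)) = Mul(8, Pow(Add(-7, Rational(9803161, 42025)), -1)) = Mul(8, Pow(Rational(9508986, 42025), -1)) = Mul(8, Rational(42025, 9508986)) = Rational(168100, 4754493) ≈ 0.035356)
Add(g, l) = Add(Rational(168100, 4754493), 4725) = Rational(22465147525, 4754493)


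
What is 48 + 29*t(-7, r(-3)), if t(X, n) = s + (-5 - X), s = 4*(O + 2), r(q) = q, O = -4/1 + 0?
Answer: -126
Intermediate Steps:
O = -4 (O = -4*1 + 0 = -4 + 0 = -4)
s = -8 (s = 4*(-4 + 2) = 4*(-2) = -8)
t(X, n) = -13 - X (t(X, n) = -8 + (-5 - X) = -13 - X)
48 + 29*t(-7, r(-3)) = 48 + 29*(-13 - 1*(-7)) = 48 + 29*(-13 + 7) = 48 + 29*(-6) = 48 - 174 = -126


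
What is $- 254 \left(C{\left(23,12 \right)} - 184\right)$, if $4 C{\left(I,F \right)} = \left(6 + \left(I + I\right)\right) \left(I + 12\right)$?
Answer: $-68834$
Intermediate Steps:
$C{\left(I,F \right)} = \frac{\left(6 + 2 I\right) \left(12 + I\right)}{4}$ ($C{\left(I,F \right)} = \frac{\left(6 + \left(I + I\right)\right) \left(I + 12\right)}{4} = \frac{\left(6 + 2 I\right) \left(12 + I\right)}{4}$)
$- 254 \left(C{\left(23,12 \right)} - 184\right) = - 254 \left(\left(18 + \frac{23^{2}}{2} + \frac{15}{2} \cdot 23\right) - 184\right) = - 254 \left(\left(18 + \frac{1}{2} \cdot 529 + \frac{345}{2}\right) - 184\right) = - 254 \left(\left(18 + \frac{529}{2} + \frac{345}{2}\right) - 184\right) = - 254 \left(455 - 184\right) = \left(-254\right) 271 = -68834$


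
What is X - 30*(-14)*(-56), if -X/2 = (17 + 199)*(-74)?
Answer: 8448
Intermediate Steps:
X = 31968 (X = -2*(17 + 199)*(-74) = -432*(-74) = -2*(-15984) = 31968)
X - 30*(-14)*(-56) = 31968 - 30*(-14)*(-56) = 31968 + 420*(-56) = 31968 - 23520 = 8448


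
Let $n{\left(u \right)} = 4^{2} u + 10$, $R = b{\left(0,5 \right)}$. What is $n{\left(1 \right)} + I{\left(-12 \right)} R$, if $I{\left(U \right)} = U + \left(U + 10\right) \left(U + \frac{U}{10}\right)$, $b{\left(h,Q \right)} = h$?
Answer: $26$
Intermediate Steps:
$I{\left(U \right)} = U + \frac{11 U \left(10 + U\right)}{10}$ ($I{\left(U \right)} = U + \left(10 + U\right) \left(U + U \frac{1}{10}\right) = U + \left(10 + U\right) \left(U + \frac{U}{10}\right) = U + \left(10 + U\right) \frac{11 U}{10} = U + \frac{11 U \left(10 + U\right)}{10}$)
$R = 0$
$n{\left(u \right)} = 10 + 16 u$ ($n{\left(u \right)} = 16 u + 10 = 10 + 16 u$)
$n{\left(1 \right)} + I{\left(-12 \right)} R = \left(10 + 16 \cdot 1\right) + \frac{1}{10} \left(-12\right) \left(120 + 11 \left(-12\right)\right) 0 = \left(10 + 16\right) + \frac{1}{10} \left(-12\right) \left(120 - 132\right) 0 = 26 + \frac{1}{10} \left(-12\right) \left(-12\right) 0 = 26 + \frac{72}{5} \cdot 0 = 26 + 0 = 26$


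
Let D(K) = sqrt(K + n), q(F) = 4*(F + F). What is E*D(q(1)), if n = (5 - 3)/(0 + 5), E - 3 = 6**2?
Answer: 39*sqrt(210)/5 ≈ 113.03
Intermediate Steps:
E = 39 (E = 3 + 6**2 = 3 + 36 = 39)
q(F) = 8*F (q(F) = 4*(2*F) = 8*F)
n = 2/5 ≈ 0.40000
D(K) = sqrt(2/5 + K) (D(K) = sqrt(K + 2/5) = sqrt(2/5 + K))
E*D(q(1)) = 39*(sqrt(10 + 25*(8*1))/5) = 39*(sqrt(10 + 25*8)/5) = 39*(sqrt(10 + 200)/5) = 39*(sqrt(210)/5) = 39*sqrt(210)/5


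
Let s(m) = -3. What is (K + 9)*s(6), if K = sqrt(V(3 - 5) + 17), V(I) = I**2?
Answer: -27 - 3*sqrt(21) ≈ -40.748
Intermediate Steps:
K = sqrt(21) (K = sqrt((3 - 5)**2 + 17) = sqrt((-2)**2 + 17) = sqrt(4 + 17) = sqrt(21) ≈ 4.5826)
(K + 9)*s(6) = (sqrt(21) + 9)*(-3) = (9 + sqrt(21))*(-3) = -27 - 3*sqrt(21)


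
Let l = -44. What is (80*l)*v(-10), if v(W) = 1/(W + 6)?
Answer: 880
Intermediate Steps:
v(W) = 1/(6 + W)
(80*l)*v(-10) = (80*(-44))/(6 - 10) = -3520/(-4) = -3520*(-1/4) = 880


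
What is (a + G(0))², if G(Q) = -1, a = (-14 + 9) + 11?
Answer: 25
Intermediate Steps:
a = 6 (a = -5 + 11 = 6)
(a + G(0))² = (6 - 1)² = 5² = 25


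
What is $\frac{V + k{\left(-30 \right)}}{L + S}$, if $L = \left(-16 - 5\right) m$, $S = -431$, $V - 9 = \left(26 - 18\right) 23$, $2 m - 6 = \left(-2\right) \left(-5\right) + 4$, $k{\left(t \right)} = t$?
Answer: $- \frac{163}{641} \approx -0.25429$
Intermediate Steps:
$m = 10$ ($m = 3 + \frac{\left(-2\right) \left(-5\right) + 4}{2} = 3 + \frac{10 + 4}{2} = 3 + \frac{1}{2} \cdot 14 = 3 + 7 = 10$)
$V = 193$ ($V = 9 + \left(26 - 18\right) 23 = 9 + 8 \cdot 23 = 9 + 184 = 193$)
$L = -210$ ($L = \left(-16 - 5\right) 10 = \left(-21\right) 10 = -210$)
$\frac{V + k{\left(-30 \right)}}{L + S} = \frac{193 - 30}{-210 - 431} = \frac{163}{-641} = 163 \left(- \frac{1}{641}\right) = - \frac{163}{641}$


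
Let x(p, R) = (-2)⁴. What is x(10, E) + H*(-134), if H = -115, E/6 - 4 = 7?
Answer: 15426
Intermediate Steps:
E = 66 (E = 24 + 6*7 = 24 + 42 = 66)
x(p, R) = 16
x(10, E) + H*(-134) = 16 - 115*(-134) = 16 + 15410 = 15426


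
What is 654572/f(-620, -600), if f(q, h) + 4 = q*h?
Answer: 163643/92999 ≈ 1.7596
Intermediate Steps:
f(q, h) = -4 + h*q (f(q, h) = -4 + q*h = -4 + h*q)
654572/f(-620, -600) = 654572/(-4 - 600*(-620)) = 654572/(-4 + 372000) = 654572/371996 = 654572*(1/371996) = 163643/92999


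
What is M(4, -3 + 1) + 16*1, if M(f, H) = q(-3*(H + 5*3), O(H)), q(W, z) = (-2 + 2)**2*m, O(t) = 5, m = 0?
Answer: 16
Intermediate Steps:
q(W, z) = 0 (q(W, z) = (-2 + 2)**2*0 = 0**2*0 = 0*0 = 0)
M(f, H) = 0
M(4, -3 + 1) + 16*1 = 0 + 16*1 = 0 + 16 = 16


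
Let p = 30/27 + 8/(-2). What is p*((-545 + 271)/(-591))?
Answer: -7124/5319 ≈ -1.3393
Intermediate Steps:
p = -26/9 (p = 30*(1/27) + 8*(-½) = 10/9 - 4 = -26/9 ≈ -2.8889)
p*((-545 + 271)/(-591)) = -26*(-545 + 271)/(9*(-591)) = -(-7124)*(-1)/(9*591) = -26/9*274/591 = -7124/5319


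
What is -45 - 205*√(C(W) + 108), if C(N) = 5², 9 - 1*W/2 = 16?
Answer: -45 - 205*√133 ≈ -2409.2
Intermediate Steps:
W = -14 (W = 18 - 2*16 = 18 - 32 = -14)
C(N) = 25
-45 - 205*√(C(W) + 108) = -45 - 205*√(25 + 108) = -45 - 205*√133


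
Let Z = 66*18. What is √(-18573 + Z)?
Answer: I*√17385 ≈ 131.85*I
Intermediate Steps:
Z = 1188
√(-18573 + Z) = √(-18573 + 1188) = √(-17385) = I*√17385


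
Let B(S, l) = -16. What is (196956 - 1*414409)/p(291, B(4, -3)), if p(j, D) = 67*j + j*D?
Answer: -217453/14841 ≈ -14.652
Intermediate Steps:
p(j, D) = 67*j + D*j
(196956 - 1*414409)/p(291, B(4, -3)) = (196956 - 1*414409)/((291*(67 - 16))) = (196956 - 414409)/((291*51)) = -217453/14841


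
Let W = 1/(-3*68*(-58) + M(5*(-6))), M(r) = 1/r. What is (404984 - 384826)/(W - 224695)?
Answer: -7155263522/79757512475 ≈ -0.089713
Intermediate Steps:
W = 30/354959 (W = 1/(-3*68*(-58) + 1/(5*(-6))) = 1/(-204*(-58) + 1/(-30)) = 1/(11832 - 1/30) = 1/(354959/30) = 30/354959 ≈ 8.4517e-5)
(404984 - 384826)/(W - 224695) = (404984 - 384826)/(30/354959 - 224695) = 20158/(-79757512475/354959) = 20158*(-354959/79757512475) = -7155263522/79757512475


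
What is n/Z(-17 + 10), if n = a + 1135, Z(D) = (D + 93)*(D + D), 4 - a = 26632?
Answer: 25493/1204 ≈ 21.174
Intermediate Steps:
a = -26628 (a = 4 - 1*26632 = 4 - 26632 = -26628)
Z(D) = 2*D*(93 + D) (Z(D) = (93 + D)*(2*D) = 2*D*(93 + D))
n = -25493 (n = -26628 + 1135 = -25493)
n/Z(-17 + 10) = -25493*1/(2*(-17 + 10)*(93 + (-17 + 10))) = -25493*(-1/(14*(93 - 7))) = -25493/(2*(-7)*86) = -25493/(-1204) = -25493*(-1/1204) = 25493/1204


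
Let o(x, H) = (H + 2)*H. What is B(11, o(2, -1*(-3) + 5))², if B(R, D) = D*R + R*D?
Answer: 3097600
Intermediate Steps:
o(x, H) = H*(2 + H) (o(x, H) = (2 + H)*H = H*(2 + H))
B(R, D) = 2*D*R (B(R, D) = D*R + D*R = 2*D*R)
B(11, o(2, -1*(-3) + 5))² = (2*((-1*(-3) + 5)*(2 + (-1*(-3) + 5)))*11)² = (2*((3 + 5)*(2 + (3 + 5)))*11)² = (2*(8*(2 + 8))*11)² = (2*(8*10)*11)² = (2*80*11)² = 1760² = 3097600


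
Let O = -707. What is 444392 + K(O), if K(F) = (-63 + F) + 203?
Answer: 443825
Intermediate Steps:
K(F) = 140 + F
444392 + K(O) = 444392 + (140 - 707) = 444392 - 567 = 443825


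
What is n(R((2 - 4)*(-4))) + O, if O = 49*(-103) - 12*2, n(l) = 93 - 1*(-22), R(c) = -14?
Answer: -4956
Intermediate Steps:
n(l) = 115 (n(l) = 93 + 22 = 115)
O = -5071 (O = -5047 - 24 = -5071)
n(R((2 - 4)*(-4))) + O = 115 - 5071 = -4956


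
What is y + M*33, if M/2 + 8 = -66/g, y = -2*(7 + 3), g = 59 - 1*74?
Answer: -1288/5 ≈ -257.60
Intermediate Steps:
g = -15 (g = 59 - 74 = -15)
y = -20 (y = -2*10 = -20)
M = -36/5 (M = -16 + 2*(-66/(-15)) = -16 + 2*(-66*(-1)/15) = -16 + 2*(-1*(-22/5)) = -16 + 2*(22/5) = -16 + 44/5 = -36/5 ≈ -7.2000)
y + M*33 = -20 - 36/5*33 = -20 - 1188/5 = -1288/5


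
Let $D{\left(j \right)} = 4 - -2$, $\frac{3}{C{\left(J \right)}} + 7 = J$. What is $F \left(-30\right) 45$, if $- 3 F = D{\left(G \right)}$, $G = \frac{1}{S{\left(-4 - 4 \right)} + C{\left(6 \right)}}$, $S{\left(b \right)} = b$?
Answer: $2700$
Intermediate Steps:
$C{\left(J \right)} = \frac{3}{-7 + J}$
$G = - \frac{1}{11}$ ($G = \frac{1}{\left(-4 - 4\right) + \frac{3}{-7 + 6}} = \frac{1}{\left(-4 - 4\right) + \frac{3}{-1}} = \frac{1}{-8 + 3 \left(-1\right)} = \frac{1}{-8 - 3} = \frac{1}{-11} = - \frac{1}{11} \approx -0.090909$)
$D{\left(j \right)} = 6$ ($D{\left(j \right)} = 4 + 2 = 6$)
$F = -2$ ($F = \left(- \frac{1}{3}\right) 6 = -2$)
$F \left(-30\right) 45 = \left(-2\right) \left(-30\right) 45 = 60 \cdot 45 = 2700$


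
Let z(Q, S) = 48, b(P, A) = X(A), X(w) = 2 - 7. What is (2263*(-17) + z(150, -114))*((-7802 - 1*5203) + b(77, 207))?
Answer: 499883230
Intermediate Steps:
X(w) = -5
b(P, A) = -5
(2263*(-17) + z(150, -114))*((-7802 - 1*5203) + b(77, 207)) = (2263*(-17) + 48)*((-7802 - 1*5203) - 5) = (-38471 + 48)*((-7802 - 5203) - 5) = -38423*(-13005 - 5) = -38423*(-13010) = 499883230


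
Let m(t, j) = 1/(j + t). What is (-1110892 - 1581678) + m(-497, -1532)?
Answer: -5463224531/2029 ≈ -2.6926e+6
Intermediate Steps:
(-1110892 - 1581678) + m(-497, -1532) = (-1110892 - 1581678) + 1/(-1532 - 497) = -2692570 + 1/(-2029) = -2692570 - 1/2029 = -5463224531/2029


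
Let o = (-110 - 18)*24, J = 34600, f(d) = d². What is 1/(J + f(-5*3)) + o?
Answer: -106982399/34825 ≈ -3072.0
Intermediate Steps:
o = -3072 (o = -128*24 = -3072)
1/(J + f(-5*3)) + o = 1/(34600 + (-5*3)²) - 3072 = 1/(34600 + (-15)²) - 3072 = 1/(34600 + 225) - 3072 = 1/34825 - 3072 = -106982399/34825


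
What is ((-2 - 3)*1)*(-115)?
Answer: 575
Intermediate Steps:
((-2 - 3)*1)*(-115) = -5*1*(-115) = -5*(-115) = 575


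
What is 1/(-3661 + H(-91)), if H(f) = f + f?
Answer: -1/3843 ≈ -0.00026021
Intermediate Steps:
H(f) = 2*f
1/(-3661 + H(-91)) = 1/(-3661 + 2*(-91)) = 1/(-3661 - 182) = 1/(-3843) = -1/3843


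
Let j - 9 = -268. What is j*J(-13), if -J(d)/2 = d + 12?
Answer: -518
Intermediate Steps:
j = -259 (j = 9 - 268 = -259)
J(d) = -24 - 2*d (J(d) = -2*(d + 12) = -2*(12 + d) = -24 - 2*d)
j*J(-13) = -259*(-24 - 2*(-13)) = -259*(-24 + 26) = -259*2 = -518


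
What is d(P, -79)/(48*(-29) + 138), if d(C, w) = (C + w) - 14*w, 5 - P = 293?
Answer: -739/1254 ≈ -0.58931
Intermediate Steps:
P = -288 (P = 5 - 1*293 = 5 - 293 = -288)
d(C, w) = C - 13*w
d(P, -79)/(48*(-29) + 138) = (-288 - 13*(-79))/(48*(-29) + 138) = (-288 + 1027)/(-1392 + 138) = 739/(-1254) = 739*(-1/1254) = -739/1254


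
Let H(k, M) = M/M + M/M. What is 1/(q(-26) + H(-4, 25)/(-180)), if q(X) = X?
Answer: -90/2341 ≈ -0.038445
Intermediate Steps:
H(k, M) = 2 (H(k, M) = 1 + 1 = 2)
1/(q(-26) + H(-4, 25)/(-180)) = 1/(-26 + 2/(-180)) = 1/(-26 + 2*(-1/180)) = 1/(-26 - 1/90) = 1/(-2341/90) = -90/2341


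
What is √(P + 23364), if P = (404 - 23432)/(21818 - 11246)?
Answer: √18132534965/881 ≈ 152.85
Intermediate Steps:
P = -1919/881 (P = -23028/10572 = -23028*1/10572 = -1919/881 ≈ -2.1782)
√(P + 23364) = √(-1919/881 + 23364) = √(20581765/881) = √18132534965/881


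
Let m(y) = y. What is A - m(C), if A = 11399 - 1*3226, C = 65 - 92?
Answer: 8200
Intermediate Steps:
C = -27
A = 8173 (A = 11399 - 3226 = 8173)
A - m(C) = 8173 - 1*(-27) = 8173 + 27 = 8200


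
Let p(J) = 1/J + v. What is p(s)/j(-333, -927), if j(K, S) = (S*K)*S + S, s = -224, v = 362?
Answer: -27029/21366425472 ≈ -1.2650e-6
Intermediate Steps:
j(K, S) = S + K*S**2 (j(K, S) = (K*S)*S + S = K*S**2 + S = S + K*S**2)
p(J) = 362 + 1/J (p(J) = 1/J + 362 = 362 + 1/J)
p(s)/j(-333, -927) = (362 + 1/(-224))/((-927*(1 - 333*(-927)))) = (362 - 1/224)/((-927*(1 + 308691))) = 81087/(224*((-927*308692))) = (81087/224)/(-286157484) = (81087/224)*(-1/286157484) = -27029/21366425472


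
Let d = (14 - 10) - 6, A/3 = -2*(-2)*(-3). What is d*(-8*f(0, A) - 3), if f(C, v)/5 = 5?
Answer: 406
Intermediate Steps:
A = -36 (A = 3*(-2*(-2)*(-3)) = 3*(4*(-3)) = 3*(-12) = -36)
f(C, v) = 25 (f(C, v) = 5*5 = 25)
d = -2 (d = 4 - 6 = -2)
d*(-8*f(0, A) - 3) = -2*(-8*25 - 3) = -2*(-200 - 3) = -2*(-203) = 406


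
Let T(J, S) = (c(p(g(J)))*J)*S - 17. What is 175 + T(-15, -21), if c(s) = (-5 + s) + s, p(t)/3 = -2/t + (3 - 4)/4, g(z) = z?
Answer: -3275/2 ≈ -1637.5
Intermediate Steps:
p(t) = -¾ - 6/t (p(t) = 3*(-2/t + (3 - 4)/4) = 3*(-2/t - 1*¼) = 3*(-2/t - ¼) = 3*(-¼ - 2/t) = -¾ - 6/t)
c(s) = -5 + 2*s
T(J, S) = -17 + J*S*(-13/2 - 12/J) (T(J, S) = ((-5 + 2*(-¾ - 6/J))*J)*S - 17 = ((-5 + (-3/2 - 12/J))*J)*S - 17 = ((-13/2 - 12/J)*J)*S - 17 = (J*(-13/2 - 12/J))*S - 17 = J*S*(-13/2 - 12/J) - 17 = -17 + J*S*(-13/2 - 12/J))
175 + T(-15, -21) = 175 + (-17 - ½*(-21)*(24 + 13*(-15))) = 175 + (-17 - ½*(-21)*(24 - 195)) = 175 + (-17 - ½*(-21)*(-171)) = 175 + (-17 - 3591/2) = 175 - 3625/2 = -3275/2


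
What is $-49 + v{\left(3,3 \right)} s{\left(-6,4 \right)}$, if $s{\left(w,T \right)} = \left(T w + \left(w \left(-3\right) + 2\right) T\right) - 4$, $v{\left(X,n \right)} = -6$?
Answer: $-361$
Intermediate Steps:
$s{\left(w,T \right)} = -4 + T w + T \left(2 - 3 w\right)$ ($s{\left(w,T \right)} = \left(T w + \left(- 3 w + 2\right) T\right) - 4 = \left(T w + \left(2 - 3 w\right) T\right) - 4 = \left(T w + T \left(2 - 3 w\right)\right) - 4 = -4 + T w + T \left(2 - 3 w\right)$)
$-49 + v{\left(3,3 \right)} s{\left(-6,4 \right)} = -49 - 6 \left(-4 + 2 \cdot 4 - 8 \left(-6\right)\right) = -49 - 6 \left(-4 + 8 + 48\right) = -49 - 312 = -361$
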